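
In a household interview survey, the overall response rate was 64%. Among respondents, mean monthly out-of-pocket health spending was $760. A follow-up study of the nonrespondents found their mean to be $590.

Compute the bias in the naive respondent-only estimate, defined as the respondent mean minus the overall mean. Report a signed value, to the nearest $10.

Nonresponse fraction = 1 − 0.64 = 0.36.
Bias = (nonresponse fraction) × (respondent mean − nonrespondent mean)
     = 0.36 × (760 − 590) = 0.36 × 170 = 61.2.

+$60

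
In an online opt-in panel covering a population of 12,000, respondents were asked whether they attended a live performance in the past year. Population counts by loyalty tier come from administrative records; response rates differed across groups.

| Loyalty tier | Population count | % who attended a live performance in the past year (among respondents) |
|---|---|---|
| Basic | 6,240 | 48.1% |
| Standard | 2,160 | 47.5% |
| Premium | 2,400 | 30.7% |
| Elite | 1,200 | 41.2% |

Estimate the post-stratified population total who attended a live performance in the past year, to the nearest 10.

5,260

Apply each group's respondent rate to its population count:
  Basic: 6,240 × 48.1% = 3001.44
  Standard: 2,160 × 47.5% = 1026
  Premium: 2,400 × 30.7% = 736.8
  Elite: 1,200 × 41.2% = 494.4
Estimated total = 5258.64 → 5,260.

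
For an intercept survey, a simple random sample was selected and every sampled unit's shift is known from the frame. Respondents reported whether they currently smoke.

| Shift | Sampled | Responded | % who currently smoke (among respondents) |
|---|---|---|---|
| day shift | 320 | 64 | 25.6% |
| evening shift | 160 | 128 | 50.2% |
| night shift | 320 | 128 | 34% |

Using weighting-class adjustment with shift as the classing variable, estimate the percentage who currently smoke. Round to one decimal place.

33.9%

Class response rates: day shift 64/320 = 20%, evening shift 128/160 = 80%, night shift 128/320 = 40%.
Each respondent's weight = sampled/responded in their class; summing within a class gives n_sampled, so:
  day shift: 320 × 25.6 = 8192
  evening shift: 160 × 50.2 = 8032
  night shift: 320 × 34 = 10,880
Adjusted estimate = 27,104 / 800 = 33.88 → 33.9%.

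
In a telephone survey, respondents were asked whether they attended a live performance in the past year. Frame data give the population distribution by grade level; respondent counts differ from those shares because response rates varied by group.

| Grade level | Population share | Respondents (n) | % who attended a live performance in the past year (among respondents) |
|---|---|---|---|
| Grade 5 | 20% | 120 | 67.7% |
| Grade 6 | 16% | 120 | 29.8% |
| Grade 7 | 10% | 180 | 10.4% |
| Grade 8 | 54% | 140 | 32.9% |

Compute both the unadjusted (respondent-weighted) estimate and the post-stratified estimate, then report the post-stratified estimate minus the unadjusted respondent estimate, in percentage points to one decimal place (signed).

+4.7 percentage points

Unadjusted (pooled respondent) estimate weights by respondent counts:
  (120/560)×67.7 + (120/560)×29.8 + (180/560)×10.4 + (140/560)×32.9 = 32.4607%
Post-stratified estimate weights by population shares:
  0.2×67.7 + 0.16×29.8 + 0.1×10.4 + 0.54×32.9 = 37.114%
Difference = 37.114 − 32.4607 = 4.6533 pp.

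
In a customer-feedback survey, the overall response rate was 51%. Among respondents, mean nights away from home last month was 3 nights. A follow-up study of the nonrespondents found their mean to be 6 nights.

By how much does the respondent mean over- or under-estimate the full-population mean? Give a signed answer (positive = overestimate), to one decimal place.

Nonresponse fraction = 1 − 0.51 = 0.49.
Bias = (nonresponse fraction) × (respondent mean − nonrespondent mean)
     = 0.49 × (3 − 6) = 0.49 × -3 = -1.47.

-1.5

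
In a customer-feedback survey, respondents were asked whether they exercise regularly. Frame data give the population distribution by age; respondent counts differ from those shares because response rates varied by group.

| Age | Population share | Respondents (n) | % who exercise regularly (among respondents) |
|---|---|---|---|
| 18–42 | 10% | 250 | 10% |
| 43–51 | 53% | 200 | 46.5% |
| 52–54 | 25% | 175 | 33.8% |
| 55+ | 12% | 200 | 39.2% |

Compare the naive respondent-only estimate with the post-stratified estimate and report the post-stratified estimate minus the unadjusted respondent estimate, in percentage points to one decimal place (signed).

+7.8 percentage points

Unadjusted (pooled respondent) estimate weights by respondent counts:
  (250/825)×10 + (200/825)×46.5 + (175/825)×33.8 + (200/825)×39.2 = 30.9758%
Reweighting by population age shares:
  0.1×10 + 0.53×46.5 + 0.25×33.8 + 0.12×39.2 = 38.799%
Difference = 38.799 − 30.9758 = 7.8232 pp.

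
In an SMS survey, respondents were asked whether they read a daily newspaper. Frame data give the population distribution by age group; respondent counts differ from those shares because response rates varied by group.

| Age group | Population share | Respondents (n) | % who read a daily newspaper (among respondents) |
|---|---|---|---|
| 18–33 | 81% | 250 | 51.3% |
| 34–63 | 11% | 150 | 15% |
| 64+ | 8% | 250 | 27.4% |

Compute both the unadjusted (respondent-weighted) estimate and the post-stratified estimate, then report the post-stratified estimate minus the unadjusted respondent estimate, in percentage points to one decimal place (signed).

Naive respondent-only estimate (weights = respondent counts):
  (250/650)×51.3 + (150/650)×15 + (250/650)×27.4 = 33.7308%
Reweighting by population age group shares:
  0.81×51.3 + 0.11×15 + 0.08×27.4 = 45.395%
Difference = 45.395 − 33.7308 = 11.6642 pp.

+11.7 percentage points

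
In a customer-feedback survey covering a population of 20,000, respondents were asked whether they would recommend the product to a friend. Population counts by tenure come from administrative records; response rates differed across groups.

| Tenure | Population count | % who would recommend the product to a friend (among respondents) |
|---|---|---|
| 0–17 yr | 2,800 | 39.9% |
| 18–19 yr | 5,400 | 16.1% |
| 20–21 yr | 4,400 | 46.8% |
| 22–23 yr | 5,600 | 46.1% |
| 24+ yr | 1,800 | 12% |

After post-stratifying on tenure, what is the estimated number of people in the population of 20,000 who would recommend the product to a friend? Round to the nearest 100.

6,800

Apply each group's respondent rate to its population count:
  0–17 yr: 2,800 × 39.9% = 1117.2
  18–19 yr: 5,400 × 16.1% = 869.4
  20–21 yr: 4,400 × 46.8% = 2059.2
  22–23 yr: 5,600 × 46.1% = 2581.6
  24+ yr: 1,800 × 12% = 216
Estimated total = 6843.4 → 6,800.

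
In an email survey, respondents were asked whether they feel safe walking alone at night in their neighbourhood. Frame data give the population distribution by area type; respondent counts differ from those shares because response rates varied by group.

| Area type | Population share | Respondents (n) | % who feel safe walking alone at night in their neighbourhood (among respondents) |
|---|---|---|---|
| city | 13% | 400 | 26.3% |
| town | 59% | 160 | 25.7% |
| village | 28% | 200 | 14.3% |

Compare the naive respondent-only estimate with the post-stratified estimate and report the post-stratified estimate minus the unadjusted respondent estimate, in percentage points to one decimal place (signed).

Without adjustment, the pooled respondent share is:
  (400/760)×26.3 + (160/760)×25.7 + (200/760)×14.3 = 23.0158%
Reweighting by population area type shares:
  0.13×26.3 + 0.59×25.7 + 0.28×14.3 = 22.586%
Difference = 22.586 − 23.0158 = -0.4298 pp.

-0.4 percentage points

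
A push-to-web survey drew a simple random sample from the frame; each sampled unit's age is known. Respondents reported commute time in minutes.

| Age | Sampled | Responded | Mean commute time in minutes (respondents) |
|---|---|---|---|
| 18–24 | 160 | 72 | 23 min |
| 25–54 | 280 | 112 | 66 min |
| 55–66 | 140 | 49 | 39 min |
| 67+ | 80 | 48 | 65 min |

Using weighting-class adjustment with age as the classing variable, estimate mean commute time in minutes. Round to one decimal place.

49.7

Response rates by class: 18–24 72/160 = 45%, 25–54 112/280 = 40%, 55–66 49/140 = 35%, 67+ 48/80 = 60%.
Weighting each respondent by the inverse class response rate inflates each class back to its sampled size, so the class weight is n_sampled:
  18–24: 160 × 23 = 3680
  25–54: 280 × 66 = 18,480
  55–66: 140 × 39 = 5460
  67+: 80 × 65 = 5200
Adjusted estimate = 32,820 / 660 = 49.7273 → 49.7.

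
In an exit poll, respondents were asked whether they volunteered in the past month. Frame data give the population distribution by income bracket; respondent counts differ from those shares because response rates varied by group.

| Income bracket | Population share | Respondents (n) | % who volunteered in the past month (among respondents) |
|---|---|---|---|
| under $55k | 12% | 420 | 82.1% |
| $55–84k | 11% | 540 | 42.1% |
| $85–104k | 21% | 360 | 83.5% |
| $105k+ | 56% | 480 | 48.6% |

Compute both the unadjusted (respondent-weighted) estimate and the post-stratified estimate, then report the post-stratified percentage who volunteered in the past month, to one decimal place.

Without adjustment, the pooled respondent share is:
  (420/1800)×82.1 + (540/1800)×42.1 + (360/1800)×83.5 + (480/1800)×48.6 = 61.4467%
Post-stratifying to population shares instead:
  0.12×82.1 + 0.11×42.1 + 0.21×83.5 + 0.56×48.6 = 59.234%

59.2%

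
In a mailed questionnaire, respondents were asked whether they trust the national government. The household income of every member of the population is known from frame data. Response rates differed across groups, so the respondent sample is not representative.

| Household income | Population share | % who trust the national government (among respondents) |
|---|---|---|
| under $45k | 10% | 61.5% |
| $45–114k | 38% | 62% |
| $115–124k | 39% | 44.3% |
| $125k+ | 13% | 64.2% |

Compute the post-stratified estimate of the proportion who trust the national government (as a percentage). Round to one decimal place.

Each cell contributes population-share × respondent value:
  under $45k: 0.1 × 61.5 = 6.15
  $45–114k: 0.38 × 62 = 23.56
  $115–124k: 0.39 × 44.3 = 17.277
  $125k+: 0.13 × 64.2 = 8.346
Post-stratified estimate = 55.333 → 55.3%.

55.3%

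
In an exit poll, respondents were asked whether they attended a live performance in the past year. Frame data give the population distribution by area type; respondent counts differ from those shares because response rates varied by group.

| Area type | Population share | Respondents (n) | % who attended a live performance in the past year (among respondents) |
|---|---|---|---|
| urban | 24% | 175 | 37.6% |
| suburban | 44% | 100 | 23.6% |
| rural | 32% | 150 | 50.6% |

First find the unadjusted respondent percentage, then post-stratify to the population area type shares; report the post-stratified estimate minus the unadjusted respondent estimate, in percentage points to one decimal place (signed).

Without adjustment, the pooled respondent share is:
  (175/425)×37.6 + (100/425)×23.6 + (150/425)×50.6 = 38.8941%
Post-stratified estimate weights by population shares:
  0.24×37.6 + 0.44×23.6 + 0.32×50.6 = 35.6%
Difference = 35.6 − 38.8941 = -3.2941 pp.

-3.3 percentage points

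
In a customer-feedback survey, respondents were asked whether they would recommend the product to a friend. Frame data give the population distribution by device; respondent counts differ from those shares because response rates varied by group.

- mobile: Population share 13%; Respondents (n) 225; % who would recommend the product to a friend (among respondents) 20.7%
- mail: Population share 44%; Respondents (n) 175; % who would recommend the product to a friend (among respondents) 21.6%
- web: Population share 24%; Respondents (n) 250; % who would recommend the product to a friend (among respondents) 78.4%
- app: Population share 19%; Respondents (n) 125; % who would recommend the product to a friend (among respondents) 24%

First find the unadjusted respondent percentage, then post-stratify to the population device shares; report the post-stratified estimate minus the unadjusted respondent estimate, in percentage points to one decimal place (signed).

Without adjustment, the pooled respondent share is:
  (225/775)×20.7 + (175/775)×21.6 + (250/775)×78.4 + (125/775)×24 = 40.0484%
Post-stratifying to population shares instead:
  0.13×20.7 + 0.44×21.6 + 0.24×78.4 + 0.19×24 = 35.571%
Difference = 35.571 − 40.0484 = -4.4774 pp.

-4.5 percentage points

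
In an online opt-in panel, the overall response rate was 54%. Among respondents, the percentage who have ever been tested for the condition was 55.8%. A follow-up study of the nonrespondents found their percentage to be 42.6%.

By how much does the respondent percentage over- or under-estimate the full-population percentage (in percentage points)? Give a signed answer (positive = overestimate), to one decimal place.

+6.1 percentage points

Nonresponse fraction = 1 − 0.54 = 0.46.
Bias = (nonresponse fraction) × (respondent percentage − nonrespondent percentage)
     = 0.46 × (55.8 − 42.6) = 0.46 × 13.2 = 6.072.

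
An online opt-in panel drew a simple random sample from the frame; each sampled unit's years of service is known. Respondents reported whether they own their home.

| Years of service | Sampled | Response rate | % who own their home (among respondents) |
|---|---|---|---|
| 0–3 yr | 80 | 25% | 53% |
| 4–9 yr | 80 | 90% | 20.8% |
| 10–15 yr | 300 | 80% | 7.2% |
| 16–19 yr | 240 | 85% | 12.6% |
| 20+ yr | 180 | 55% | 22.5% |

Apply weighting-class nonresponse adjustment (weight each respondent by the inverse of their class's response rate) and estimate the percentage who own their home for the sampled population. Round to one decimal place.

17.2%

With weight = n_sampled/n_responded per class, the weighted class total is n_sampled:
  0–3 yr: 80 × 53 = 4240
  4–9 yr: 80 × 20.8 = 1664
  10–15 yr: 300 × 7.2 = 2160
  16–19 yr: 240 × 12.6 = 3024
  20+ yr: 180 × 22.5 = 4050
Adjusted estimate = 15,138 / 880 = 17.2023 → 17.2%.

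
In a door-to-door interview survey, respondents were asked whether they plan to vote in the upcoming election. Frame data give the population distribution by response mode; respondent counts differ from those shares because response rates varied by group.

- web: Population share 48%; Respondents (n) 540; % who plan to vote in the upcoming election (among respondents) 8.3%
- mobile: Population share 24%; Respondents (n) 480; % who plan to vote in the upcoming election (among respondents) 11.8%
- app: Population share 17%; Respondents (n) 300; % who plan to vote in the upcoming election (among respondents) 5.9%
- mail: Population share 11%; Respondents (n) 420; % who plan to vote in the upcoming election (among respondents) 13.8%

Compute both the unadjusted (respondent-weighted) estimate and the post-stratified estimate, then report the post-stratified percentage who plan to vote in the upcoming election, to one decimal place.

Naive respondent-only estimate (weights = respondent counts):
  (540/1740)×8.3 + (480/1740)×11.8 + (300/1740)×5.9 + (420/1740)×13.8 = 10.1793%
Post-stratified estimate weights by population shares:
  0.48×8.3 + 0.24×11.8 + 0.17×5.9 + 0.11×13.8 = 9.337%

9.3%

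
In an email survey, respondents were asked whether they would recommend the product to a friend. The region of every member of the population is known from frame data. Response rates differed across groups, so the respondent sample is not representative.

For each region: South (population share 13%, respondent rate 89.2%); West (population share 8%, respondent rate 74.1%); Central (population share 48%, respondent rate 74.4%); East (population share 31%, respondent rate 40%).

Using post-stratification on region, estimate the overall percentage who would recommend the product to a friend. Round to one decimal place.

Each cell contributes population-share × respondent value:
  South: 0.13 × 89.2 = 11.596
  West: 0.08 × 74.1 = 5.928
  Central: 0.48 × 74.4 = 35.712
  East: 0.31 × 40 = 12.4
Post-stratified estimate = 65.636 → 65.6%.

65.6%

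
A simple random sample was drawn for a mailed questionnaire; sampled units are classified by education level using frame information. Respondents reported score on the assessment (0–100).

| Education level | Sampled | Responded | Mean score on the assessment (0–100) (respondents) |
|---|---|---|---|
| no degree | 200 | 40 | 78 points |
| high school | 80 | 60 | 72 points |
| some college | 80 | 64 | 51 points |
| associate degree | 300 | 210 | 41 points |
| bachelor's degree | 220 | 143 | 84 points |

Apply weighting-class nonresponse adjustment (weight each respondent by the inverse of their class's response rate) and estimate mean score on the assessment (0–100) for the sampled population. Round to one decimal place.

Response rates by class: no degree 40/200 = 20%, high school 60/80 = 75%, some college 64/80 = 80%, associate degree 210/300 = 70%, bachelor's degree 143/220 = 65%.
Weighting each respondent by the inverse class response rate inflates each class back to its sampled size, so the class weight is n_sampled:
  no degree: 200 × 78 = 15,600
  high school: 80 × 72 = 5760
  some college: 80 × 51 = 4080
  associate degree: 300 × 41 = 12,300
  bachelor's degree: 220 × 84 = 18,480
Adjusted estimate = 56,220 / 880 = 63.8864 → 63.9.

63.9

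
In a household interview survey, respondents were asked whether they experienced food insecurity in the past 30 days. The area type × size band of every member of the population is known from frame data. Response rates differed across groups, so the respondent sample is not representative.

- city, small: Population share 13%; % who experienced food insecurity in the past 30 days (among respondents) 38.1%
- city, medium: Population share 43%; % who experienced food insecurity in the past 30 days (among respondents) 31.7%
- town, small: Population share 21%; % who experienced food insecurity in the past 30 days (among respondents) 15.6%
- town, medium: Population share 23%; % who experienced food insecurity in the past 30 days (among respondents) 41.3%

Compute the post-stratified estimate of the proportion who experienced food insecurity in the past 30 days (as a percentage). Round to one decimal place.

Each cell contributes population-share × respondent value:
  city, small: 0.13 × 38.1 = 4.953
  city, medium: 0.43 × 31.7 = 13.631
  town, small: 0.21 × 15.6 = 3.276
  town, medium: 0.23 × 41.3 = 9.499
Post-stratified estimate = 31.359 → 31.4%.

31.4%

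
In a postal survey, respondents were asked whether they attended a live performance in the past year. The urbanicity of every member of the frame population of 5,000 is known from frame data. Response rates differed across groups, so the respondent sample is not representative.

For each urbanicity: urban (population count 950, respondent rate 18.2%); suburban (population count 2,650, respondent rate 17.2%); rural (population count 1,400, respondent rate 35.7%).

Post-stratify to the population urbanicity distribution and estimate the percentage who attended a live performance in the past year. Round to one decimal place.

22.6%

Weight each group's respondent value by its population share:
  urban: (950/5,000) × 18.2 = 3.458
  suburban: (2,650/5,000) × 17.2 = 9.116
  rural: (1,400/5,000) × 35.7 = 9.996
Post-stratified estimate = 22.57 → 22.6%.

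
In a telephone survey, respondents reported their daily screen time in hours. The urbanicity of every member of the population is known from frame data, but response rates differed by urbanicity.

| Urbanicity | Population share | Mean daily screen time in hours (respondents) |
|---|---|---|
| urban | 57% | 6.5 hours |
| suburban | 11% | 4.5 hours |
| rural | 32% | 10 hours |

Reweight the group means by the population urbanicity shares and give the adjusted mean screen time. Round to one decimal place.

Weight each group's respondent value by its population share:
  urban: 0.57 × 6.5 = 3.705
  suburban: 0.11 × 4.5 = 0.495
  rural: 0.32 × 10 = 3.2
Post-stratified estimate = 7.4 → 7.4.

7.4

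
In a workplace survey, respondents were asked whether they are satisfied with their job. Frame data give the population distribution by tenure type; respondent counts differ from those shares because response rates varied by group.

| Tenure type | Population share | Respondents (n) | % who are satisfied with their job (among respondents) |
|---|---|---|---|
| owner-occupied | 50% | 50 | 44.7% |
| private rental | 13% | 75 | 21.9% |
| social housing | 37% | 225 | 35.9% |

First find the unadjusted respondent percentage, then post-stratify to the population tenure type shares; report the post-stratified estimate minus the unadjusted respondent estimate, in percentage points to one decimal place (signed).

+4.3 percentage points

Without adjustment, the pooled respondent share is:
  (50/350)×44.7 + (75/350)×21.9 + (225/350)×35.9 = 34.1571%
Reweighting by population tenure type shares:
  0.5×44.7 + 0.13×21.9 + 0.37×35.9 = 38.48%
Difference = 38.48 − 34.1571 = 4.3229 pp.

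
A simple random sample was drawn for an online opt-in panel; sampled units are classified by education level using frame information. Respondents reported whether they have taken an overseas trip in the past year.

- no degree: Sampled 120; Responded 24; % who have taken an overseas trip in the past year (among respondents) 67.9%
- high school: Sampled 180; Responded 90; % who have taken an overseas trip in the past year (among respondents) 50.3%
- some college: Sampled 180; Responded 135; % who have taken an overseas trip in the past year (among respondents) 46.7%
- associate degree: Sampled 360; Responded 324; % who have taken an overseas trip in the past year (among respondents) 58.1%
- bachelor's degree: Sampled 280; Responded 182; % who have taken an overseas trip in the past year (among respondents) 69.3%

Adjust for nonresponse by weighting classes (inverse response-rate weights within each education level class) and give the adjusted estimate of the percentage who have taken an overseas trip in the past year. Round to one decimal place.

58.9%

Class response rates: no degree 24/120 = 20%, high school 90/180 = 50%, some college 135/180 = 75%, associate degree 324/360 = 90%, bachelor's degree 182/280 = 65%.
Weighting each respondent by the inverse class response rate inflates each class back to its sampled size, so the class weight is n_sampled:
  no degree: 120 × 67.9 = 8148
  high school: 180 × 50.3 = 9054
  some college: 180 × 46.7 = 8406
  associate degree: 360 × 58.1 = 20,916
  bachelor's degree: 280 × 69.3 = 19,404
Adjusted estimate = 65,928 / 1,120 = 58.8643 → 58.9%.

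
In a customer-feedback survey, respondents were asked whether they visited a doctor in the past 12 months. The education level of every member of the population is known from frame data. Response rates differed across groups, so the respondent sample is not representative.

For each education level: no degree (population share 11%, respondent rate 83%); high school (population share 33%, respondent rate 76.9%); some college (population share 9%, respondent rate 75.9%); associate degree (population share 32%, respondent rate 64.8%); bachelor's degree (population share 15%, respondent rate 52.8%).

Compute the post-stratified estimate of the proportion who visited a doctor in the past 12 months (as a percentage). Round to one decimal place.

70.0%

Post-stratification weights by population share, not respondent share:
  no degree: 0.11 × 83 = 9.13
  high school: 0.33 × 76.9 = 25.377
  some college: 0.09 × 75.9 = 6.831
  associate degree: 0.32 × 64.8 = 20.736
  bachelor's degree: 0.15 × 52.8 = 7.92
Post-stratified estimate = 69.994 → 70.0%.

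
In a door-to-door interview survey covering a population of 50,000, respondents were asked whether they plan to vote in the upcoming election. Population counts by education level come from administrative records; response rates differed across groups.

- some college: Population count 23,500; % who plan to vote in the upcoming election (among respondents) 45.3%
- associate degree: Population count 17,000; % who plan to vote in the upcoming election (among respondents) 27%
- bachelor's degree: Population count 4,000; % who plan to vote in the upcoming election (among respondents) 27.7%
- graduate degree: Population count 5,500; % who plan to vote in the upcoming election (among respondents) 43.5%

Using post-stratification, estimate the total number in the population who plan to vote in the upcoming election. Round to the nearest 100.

Estimated count per cell = population count × respondent percentage:
  some college: 23,500 × 45.3% = 10645.5
  associate degree: 17,000 × 27% = 4590
  bachelor's degree: 4,000 × 27.7% = 1108
  graduate degree: 5,500 × 43.5% = 2392.5
Estimated total = 18,736 → 18,700.

18,700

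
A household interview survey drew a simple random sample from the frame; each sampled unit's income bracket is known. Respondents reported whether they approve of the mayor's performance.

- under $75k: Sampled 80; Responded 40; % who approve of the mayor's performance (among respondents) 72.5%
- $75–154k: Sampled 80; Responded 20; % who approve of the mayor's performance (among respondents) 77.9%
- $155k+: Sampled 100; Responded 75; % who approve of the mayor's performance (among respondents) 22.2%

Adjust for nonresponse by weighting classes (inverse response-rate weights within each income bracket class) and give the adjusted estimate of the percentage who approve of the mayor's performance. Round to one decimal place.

Response rates by class: under $75k 40/80 = 50%, $75–154k 20/80 = 25%, $155k+ 75/100 = 75%.
With weight = n_sampled/n_responded per class, the weighted class total is n_sampled:
  under $75k: 80 × 72.5 = 5800
  $75–154k: 80 × 77.9 = 6232
  $155k+: 100 × 22.2 = 2220
Adjusted estimate = 14,252 / 260 = 54.8154 → 54.8%.

54.8%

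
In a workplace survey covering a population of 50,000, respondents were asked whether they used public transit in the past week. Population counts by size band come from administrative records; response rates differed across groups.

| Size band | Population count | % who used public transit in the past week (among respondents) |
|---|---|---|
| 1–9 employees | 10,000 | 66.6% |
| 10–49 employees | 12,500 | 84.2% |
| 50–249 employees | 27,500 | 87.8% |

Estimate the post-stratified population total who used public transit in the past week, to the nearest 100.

Apply each group's respondent rate to its population count:
  1–9 employees: 10,000 × 66.6% = 6660
  10–49 employees: 12,500 × 84.2% = 10,525
  50–249 employees: 27,500 × 87.8% = 24,145
Estimated total = 41,330 → 41,300.

41,300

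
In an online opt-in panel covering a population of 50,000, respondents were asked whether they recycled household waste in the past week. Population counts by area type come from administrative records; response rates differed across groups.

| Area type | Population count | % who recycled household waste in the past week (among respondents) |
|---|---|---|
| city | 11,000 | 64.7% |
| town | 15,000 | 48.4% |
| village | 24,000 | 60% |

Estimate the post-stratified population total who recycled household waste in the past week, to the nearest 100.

Estimated count per cell = population count × respondent percentage:
  city: 11,000 × 64.7% = 7117
  town: 15,000 × 48.4% = 7260
  village: 24,000 × 60% = 14,400
Estimated total = 28,777 → 28,800.

28,800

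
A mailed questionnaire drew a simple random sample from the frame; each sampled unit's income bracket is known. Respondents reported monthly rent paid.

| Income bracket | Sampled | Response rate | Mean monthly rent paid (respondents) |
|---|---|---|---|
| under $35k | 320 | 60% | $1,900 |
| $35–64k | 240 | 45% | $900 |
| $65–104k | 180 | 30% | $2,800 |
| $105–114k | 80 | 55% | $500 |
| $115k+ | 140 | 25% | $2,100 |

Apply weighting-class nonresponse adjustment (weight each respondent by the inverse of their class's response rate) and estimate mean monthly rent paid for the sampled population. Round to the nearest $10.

With weight = n_sampled/n_responded per class, the weighted class total is n_sampled:
  under $35k: 320 × 1900 = 608,000
  $35–64k: 240 × 900 = 216,000
  $65–104k: 180 × 2800 = 504,000
  $105–114k: 80 × 500 = 40,000
  $115k+: 140 × 2100 = 294,000
Adjusted estimate = 1,662,000 / 960 = 1731.25 → $1,730.

$1,730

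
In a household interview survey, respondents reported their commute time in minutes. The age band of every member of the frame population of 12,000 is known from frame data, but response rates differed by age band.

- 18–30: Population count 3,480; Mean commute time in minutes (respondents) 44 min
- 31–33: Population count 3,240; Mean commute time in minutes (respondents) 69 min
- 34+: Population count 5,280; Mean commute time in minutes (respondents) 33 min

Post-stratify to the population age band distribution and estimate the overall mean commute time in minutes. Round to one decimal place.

Reweight to the known age band distribution:
  18–30: (3,480/12,000) × 44 = 12.76
  31–33: (3,240/12,000) × 69 = 18.63
  34+: (5,280/12,000) × 33 = 14.52
Post-stratified estimate = 45.91 → 45.9.

45.9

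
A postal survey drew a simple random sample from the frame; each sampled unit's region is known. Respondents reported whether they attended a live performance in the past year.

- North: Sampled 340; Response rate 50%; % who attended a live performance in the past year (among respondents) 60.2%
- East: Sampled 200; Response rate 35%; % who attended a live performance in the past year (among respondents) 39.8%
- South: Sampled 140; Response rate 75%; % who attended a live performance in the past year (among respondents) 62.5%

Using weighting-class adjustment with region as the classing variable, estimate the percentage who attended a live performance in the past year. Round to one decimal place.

54.7%

Each respondent's weight = sampled/responded in their class; summing within a class gives n_sampled, so:
  North: 340 × 60.2 = 20,468
  East: 200 × 39.8 = 7960
  South: 140 × 62.5 = 8750
Adjusted estimate = 37,178 / 680 = 54.6735 → 54.7%.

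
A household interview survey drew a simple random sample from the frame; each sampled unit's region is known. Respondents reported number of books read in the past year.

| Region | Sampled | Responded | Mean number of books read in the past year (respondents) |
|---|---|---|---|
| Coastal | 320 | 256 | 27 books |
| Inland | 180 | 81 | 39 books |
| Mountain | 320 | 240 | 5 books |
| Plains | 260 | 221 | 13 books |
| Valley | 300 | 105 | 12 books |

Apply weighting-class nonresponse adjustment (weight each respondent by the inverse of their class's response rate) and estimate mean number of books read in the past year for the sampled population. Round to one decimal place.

17.6

Class response rates: Coastal 256/320 = 80%, Inland 81/180 = 45%, Mountain 240/320 = 75%, Plains 221/260 = 85%, Valley 105/300 = 35%.
Inverse-response-rate weighting restores each class to its sampled count, so class totals weight by n_sampled:
  Coastal: 320 × 27 = 8640
  Inland: 180 × 39 = 7020
  Mountain: 320 × 5 = 1600
  Plains: 260 × 13 = 3380
  Valley: 300 × 12 = 3600
Adjusted estimate = 24,240 / 1,380 = 17.5652 → 17.6.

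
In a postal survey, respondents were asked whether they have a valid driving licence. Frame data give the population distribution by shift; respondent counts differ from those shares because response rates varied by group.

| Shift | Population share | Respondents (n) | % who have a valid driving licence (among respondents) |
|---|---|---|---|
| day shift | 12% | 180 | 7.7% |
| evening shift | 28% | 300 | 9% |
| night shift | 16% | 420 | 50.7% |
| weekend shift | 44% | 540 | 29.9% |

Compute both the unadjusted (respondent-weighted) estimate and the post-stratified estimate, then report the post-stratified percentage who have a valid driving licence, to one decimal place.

24.7%

Without adjustment, the pooled respondent share is:
  (180/1440)×7.7 + (300/1440)×9 + (420/1440)×50.7 + (540/1440)×29.9 = 28.8375%
Reweighting by population shift shares:
  0.12×7.7 + 0.28×9 + 0.16×50.7 + 0.44×29.9 = 24.712%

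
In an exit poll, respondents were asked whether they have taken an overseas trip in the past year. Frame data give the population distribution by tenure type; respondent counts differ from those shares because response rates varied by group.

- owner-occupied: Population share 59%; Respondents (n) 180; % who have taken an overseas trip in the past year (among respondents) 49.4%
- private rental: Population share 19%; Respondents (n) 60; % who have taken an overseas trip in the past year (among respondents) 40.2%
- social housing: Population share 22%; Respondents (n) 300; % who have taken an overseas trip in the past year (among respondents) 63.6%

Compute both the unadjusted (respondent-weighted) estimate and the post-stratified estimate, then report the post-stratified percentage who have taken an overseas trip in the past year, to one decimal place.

Naive respondent-only estimate (weights = respondent counts):
  (180/540)×49.4 + (60/540)×40.2 + (300/540)×63.6 = 56.2667%
Post-stratifying to population shares instead:
  0.59×49.4 + 0.19×40.2 + 0.22×63.6 = 50.776%

50.8%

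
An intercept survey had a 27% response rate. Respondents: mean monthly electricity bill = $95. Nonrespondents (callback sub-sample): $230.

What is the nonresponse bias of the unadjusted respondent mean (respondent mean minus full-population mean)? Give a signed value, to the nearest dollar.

-$99

Nonresponse fraction = 1 − 0.27 = 0.73.
Bias = (nonresponse fraction) × (respondent mean − nonrespondent mean)
     = 0.73 × (95 − 230) = 0.73 × -135 = -98.55.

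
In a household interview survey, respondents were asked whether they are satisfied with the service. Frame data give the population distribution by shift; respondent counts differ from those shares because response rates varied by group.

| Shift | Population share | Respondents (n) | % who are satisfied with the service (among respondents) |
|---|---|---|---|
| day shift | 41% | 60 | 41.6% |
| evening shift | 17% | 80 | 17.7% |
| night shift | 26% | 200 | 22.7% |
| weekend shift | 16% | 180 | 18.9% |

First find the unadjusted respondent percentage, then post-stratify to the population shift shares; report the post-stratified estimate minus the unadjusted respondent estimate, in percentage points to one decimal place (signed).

Without adjustment, the pooled respondent share is:
  (60/520)×41.6 + (80/520)×17.7 + (200/520)×22.7 + (180/520)×18.9 = 22.7962%
Reweighting by population shift shares:
  0.41×41.6 + 0.17×17.7 + 0.26×22.7 + 0.16×18.9 = 28.991%
Difference = 28.991 − 22.7962 = 6.1948 pp.

+6.2 percentage points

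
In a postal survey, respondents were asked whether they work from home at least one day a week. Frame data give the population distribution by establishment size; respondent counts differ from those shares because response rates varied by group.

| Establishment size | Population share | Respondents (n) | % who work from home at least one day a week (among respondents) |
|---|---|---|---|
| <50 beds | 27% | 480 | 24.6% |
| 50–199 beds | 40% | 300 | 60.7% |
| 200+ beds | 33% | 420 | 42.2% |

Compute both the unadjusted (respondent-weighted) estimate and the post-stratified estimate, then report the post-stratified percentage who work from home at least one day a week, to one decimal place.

Unadjusted (pooled respondent) estimate weights by respondent counts:
  (480/1200)×24.6 + (300/1200)×60.7 + (420/1200)×42.2 = 39.785%
Post-stratified estimate weights by population shares:
  0.27×24.6 + 0.4×60.7 + 0.33×42.2 = 44.848%

44.8%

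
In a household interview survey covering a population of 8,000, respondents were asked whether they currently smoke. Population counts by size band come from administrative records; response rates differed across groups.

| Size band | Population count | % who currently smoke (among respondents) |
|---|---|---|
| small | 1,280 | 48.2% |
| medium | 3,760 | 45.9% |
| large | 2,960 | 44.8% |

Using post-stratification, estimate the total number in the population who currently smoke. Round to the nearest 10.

Each cell contributes its population count × the respondent rate:
  small: 1,280 × 48.2% = 616.96
  medium: 3,760 × 45.9% = 1725.84
  large: 2,960 × 44.8% = 1326.08
Estimated total = 3668.88 → 3,670.

3,670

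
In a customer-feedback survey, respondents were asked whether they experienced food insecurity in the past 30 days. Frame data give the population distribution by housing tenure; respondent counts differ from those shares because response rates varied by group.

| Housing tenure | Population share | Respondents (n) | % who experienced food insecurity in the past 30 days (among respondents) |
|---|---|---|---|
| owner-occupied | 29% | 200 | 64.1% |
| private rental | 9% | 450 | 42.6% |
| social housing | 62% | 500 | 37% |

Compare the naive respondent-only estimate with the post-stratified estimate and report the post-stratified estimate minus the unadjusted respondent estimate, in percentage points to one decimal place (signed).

+1.5 percentage points

Unadjusted (pooled respondent) estimate weights by respondent counts:
  (200/1150)×64.1 + (450/1150)×42.6 + (500/1150)×37 = 43.9043%
Post-stratified estimate weights by population shares:
  0.29×64.1 + 0.09×42.6 + 0.62×37 = 45.363%
Difference = 45.363 − 43.9043 = 1.4587 pp.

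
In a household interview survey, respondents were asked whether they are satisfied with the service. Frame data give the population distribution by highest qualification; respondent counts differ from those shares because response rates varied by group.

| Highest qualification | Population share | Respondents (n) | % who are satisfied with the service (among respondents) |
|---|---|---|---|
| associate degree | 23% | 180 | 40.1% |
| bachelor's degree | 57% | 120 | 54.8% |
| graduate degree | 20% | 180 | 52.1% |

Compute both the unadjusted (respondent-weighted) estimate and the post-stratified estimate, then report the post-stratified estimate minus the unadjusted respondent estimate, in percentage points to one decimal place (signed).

+2.6 percentage points

Unadjusted (pooled respondent) estimate weights by respondent counts:
  (180/480)×40.1 + (120/480)×54.8 + (180/480)×52.1 = 48.275%
Post-stratified estimate weights by population shares:
  0.23×40.1 + 0.57×54.8 + 0.2×52.1 = 50.879%
Difference = 50.879 − 48.275 = 2.604 pp.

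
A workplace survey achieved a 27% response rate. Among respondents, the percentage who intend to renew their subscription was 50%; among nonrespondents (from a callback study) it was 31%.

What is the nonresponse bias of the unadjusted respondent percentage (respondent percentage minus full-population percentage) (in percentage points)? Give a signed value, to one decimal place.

+13.9 percentage points

Nonresponse fraction = 1 − 0.27 = 0.73.
Bias = (nonresponse fraction) × (respondent percentage − nonrespondent percentage)
     = 0.73 × (50 − 31) = 0.73 × 19 = 13.87.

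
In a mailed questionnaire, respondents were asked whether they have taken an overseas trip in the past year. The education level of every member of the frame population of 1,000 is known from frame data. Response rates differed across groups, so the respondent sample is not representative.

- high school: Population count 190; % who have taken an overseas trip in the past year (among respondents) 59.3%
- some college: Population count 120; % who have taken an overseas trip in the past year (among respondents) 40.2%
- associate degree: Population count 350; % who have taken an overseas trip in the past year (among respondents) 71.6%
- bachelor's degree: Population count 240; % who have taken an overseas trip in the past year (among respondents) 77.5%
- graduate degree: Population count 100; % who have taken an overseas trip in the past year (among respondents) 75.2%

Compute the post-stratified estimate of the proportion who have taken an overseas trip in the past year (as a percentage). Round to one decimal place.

67.3%

Post-stratification weights by population share, not respondent share:
  high school: (190/1,000) × 59.3 = 11.267
  some college: (120/1,000) × 40.2 = 4.824
  associate degree: (350/1,000) × 71.6 = 25.06
  bachelor's degree: (240/1,000) × 77.5 = 18.6
  graduate degree: (100/1,000) × 75.2 = 7.52
Post-stratified estimate = 67.271 → 67.3%.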